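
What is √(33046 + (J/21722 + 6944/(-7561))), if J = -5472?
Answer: √222844346918930594006/82120021 ≈ 181.78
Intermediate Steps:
√(33046 + (J/21722 + 6944/(-7561))) = √(33046 + (-5472/21722 + 6944/(-7561))) = √(33046 + (-5472*1/21722 + 6944*(-1/7561))) = √(33046 + (-2736/10861 - 6944/7561)) = √(33046 - 96105680/82120021) = √(2713642108286/82120021) = √222844346918930594006/82120021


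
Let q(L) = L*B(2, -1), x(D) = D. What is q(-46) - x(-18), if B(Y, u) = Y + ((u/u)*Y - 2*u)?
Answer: -258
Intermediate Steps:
B(Y, u) = -2*u + 2*Y (B(Y, u) = Y + (1*Y - 2*u) = Y + (Y - 2*u) = -2*u + 2*Y)
q(L) = 6*L (q(L) = L*(-2*(-1) + 2*2) = L*(2 + 4) = L*6 = 6*L)
q(-46) - x(-18) = 6*(-46) - 1*(-18) = -276 + 18 = -258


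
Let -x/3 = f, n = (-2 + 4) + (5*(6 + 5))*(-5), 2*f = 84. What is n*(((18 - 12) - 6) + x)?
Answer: 34398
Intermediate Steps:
f = 42 (f = (½)*84 = 42)
n = -273 (n = 2 + (5*11)*(-5) = 2 + 55*(-5) = 2 - 275 = -273)
x = -126 (x = -3*42 = -126)
n*(((18 - 12) - 6) + x) = -273*(((18 - 12) - 6) - 126) = -273*((6 - 6) - 126) = -273*(0 - 126) = -273*(-126) = 34398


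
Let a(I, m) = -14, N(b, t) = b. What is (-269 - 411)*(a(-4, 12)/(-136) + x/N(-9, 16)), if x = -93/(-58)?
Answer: 4450/87 ≈ 51.149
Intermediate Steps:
x = 93/58 (x = -93*(-1/58) = 93/58 ≈ 1.6034)
(-269 - 411)*(a(-4, 12)/(-136) + x/N(-9, 16)) = (-269 - 411)*(-14/(-136) + (93/58)/(-9)) = -680*(-14*(-1/136) + (93/58)*(-⅑)) = -680*(7/68 - 31/174) = -680*(-445/5916) = 4450/87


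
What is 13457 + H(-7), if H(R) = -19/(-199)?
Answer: 2677962/199 ≈ 13457.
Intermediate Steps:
H(R) = 19/199 (H(R) = -19*(-1/199) = 19/199)
13457 + H(-7) = 13457 + 19/199 = 2677962/199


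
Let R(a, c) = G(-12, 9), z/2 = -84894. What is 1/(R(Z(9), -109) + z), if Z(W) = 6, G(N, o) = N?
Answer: -1/169800 ≈ -5.8893e-6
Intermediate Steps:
z = -169788 (z = 2*(-84894) = -169788)
R(a, c) = -12
1/(R(Z(9), -109) + z) = 1/(-12 - 169788) = 1/(-169800) = -1/169800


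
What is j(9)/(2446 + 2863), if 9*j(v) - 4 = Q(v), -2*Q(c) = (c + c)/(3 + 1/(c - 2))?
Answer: 25/1051182 ≈ 2.3783e-5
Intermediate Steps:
Q(c) = -c/(3 + 1/(-2 + c)) (Q(c) = -(c + c)/(2*(3 + 1/(c - 2))) = -2*c/(2*(3 + 1/(-2 + c))) = -c/(3 + 1/(-2 + c)))
j(v) = 4/9 + v*(2 - v)/(9*(-5 + 3*v)) (j(v) = 4/9 + (v*(2 - v)/(-5 + 3*v))/9 = 4/9 + v*(2 - v)/(9*(-5 + 3*v)))
j(9)/(2446 + 2863) = ((-20 - 1*9² + 14*9)/(9*(-5 + 3*9)))/(2446 + 2863) = ((-20 - 1*81 + 126)/(9*(-5 + 27)))/5309 = ((⅑)*(-20 - 81 + 126)/22)*(1/5309) = ((⅑)*(1/22)*25)*(1/5309) = (25/198)*(1/5309) = 25/1051182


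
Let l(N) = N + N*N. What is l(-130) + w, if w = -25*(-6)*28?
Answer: 20970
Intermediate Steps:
l(N) = N + N²
w = 4200 (w = 150*28 = 4200)
l(-130) + w = -130*(1 - 130) + 4200 = -130*(-129) + 4200 = 16770 + 4200 = 20970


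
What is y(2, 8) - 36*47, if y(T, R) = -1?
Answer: -1693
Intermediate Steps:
y(2, 8) - 36*47 = -1 - 36*47 = -1 - 1692 = -1693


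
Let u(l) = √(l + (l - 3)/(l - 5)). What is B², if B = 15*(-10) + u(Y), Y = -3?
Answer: 89991/4 - 450*I ≈ 22498.0 - 450.0*I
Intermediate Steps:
u(l) = √(l + (-3 + l)/(-5 + l))
B = -150 + 3*I/2 (B = 15*(-10) + √((-3 - 3 - 3*(-5 - 3))/(-5 - 3)) = -150 + √((-3 - 3 - 3*(-8))/(-8)) = -150 + √(-(-3 - 3 + 24)/8) = -150 + √(-⅛*18) = -150 + √(-9/4) = -150 + 3*I/2 ≈ -150.0 + 1.5*I)
B² = (-150 + 3*I/2)²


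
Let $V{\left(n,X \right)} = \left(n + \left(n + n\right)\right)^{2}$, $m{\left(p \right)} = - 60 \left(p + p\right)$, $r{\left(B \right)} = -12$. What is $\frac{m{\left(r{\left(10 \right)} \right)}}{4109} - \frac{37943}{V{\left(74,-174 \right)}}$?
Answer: $- \frac{84938827}{202507956} \approx -0.41943$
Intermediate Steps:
$m{\left(p \right)} = - 120 p$ ($m{\left(p \right)} = - 60 \cdot 2 p = - 120 p$)
$V{\left(n,X \right)} = 9 n^{2}$ ($V{\left(n,X \right)} = \left(n + 2 n\right)^{2} = \left(3 n\right)^{2} = 9 n^{2}$)
$\frac{m{\left(r{\left(10 \right)} \right)}}{4109} - \frac{37943}{V{\left(74,-174 \right)}} = \frac{\left(-120\right) \left(-12\right)}{4109} - \frac{37943}{9 \cdot 74^{2}} = 1440 \cdot \frac{1}{4109} - \frac{37943}{9 \cdot 5476} = \frac{1440}{4109} - \frac{37943}{49284} = - \frac{84938827}{202507956}$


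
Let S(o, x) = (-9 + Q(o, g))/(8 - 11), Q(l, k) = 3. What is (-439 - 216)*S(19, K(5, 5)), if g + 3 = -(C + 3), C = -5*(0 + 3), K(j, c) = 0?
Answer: -1310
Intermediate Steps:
C = -15 (C = -5*3 = -15)
g = 9 (g = -3 - (-15 + 3) = -3 - 1*(-12) = -3 + 12 = 9)
S(o, x) = 2 (S(o, x) = (-9 + 3)/(8 - 11) = -6/(-3) = -6*(-⅓) = 2)
(-439 - 216)*S(19, K(5, 5)) = (-439 - 216)*2 = -655*2 = -1310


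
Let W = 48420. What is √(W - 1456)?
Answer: 2*√11741 ≈ 216.71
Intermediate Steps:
√(W - 1456) = √(48420 - 1456) = √46964 = 2*√11741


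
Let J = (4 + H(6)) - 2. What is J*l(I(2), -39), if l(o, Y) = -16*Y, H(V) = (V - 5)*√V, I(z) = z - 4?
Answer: 1248 + 624*√6 ≈ 2776.5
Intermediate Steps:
I(z) = -4 + z
H(V) = √V*(-5 + V) (H(V) = (-5 + V)*√V = √V*(-5 + V))
J = 2 + √6 (J = (4 + √6*(-5 + 6)) - 2 = (4 + √6*1) - 2 = (4 + √6) - 2 = 2 + √6 ≈ 4.4495)
J*l(I(2), -39) = (2 + √6)*(-16*(-39)) = (2 + √6)*624 = 1248 + 624*√6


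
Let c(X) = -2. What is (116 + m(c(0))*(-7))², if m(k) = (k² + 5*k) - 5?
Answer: 37249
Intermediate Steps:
m(k) = -5 + k² + 5*k
(116 + m(c(0))*(-7))² = (116 + (-5 + (-2)² + 5*(-2))*(-7))² = (116 + (-5 + 4 - 10)*(-7))² = (116 - 11*(-7))² = (116 + 77)² = 193² = 37249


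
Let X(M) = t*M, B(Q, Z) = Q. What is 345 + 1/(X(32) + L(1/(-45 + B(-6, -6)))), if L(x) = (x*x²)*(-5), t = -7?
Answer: 10251134904/29713819 ≈ 345.00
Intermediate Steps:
X(M) = -7*M
L(x) = -5*x³ (L(x) = x³*(-5) = -5*x³)
345 + 1/(X(32) + L(1/(-45 + B(-6, -6)))) = 345 + 1/(-7*32 - 5/(-45 - 6)³) = 345 + 1/(-224 - 5*(1/(-51))³) = 345 + 1/(-224 - 5*(-1/51)³) = 345 + 1/(-224 - 5*(-1/132651)) = 345 + 1/(-224 + 5/132651) = 345 + 1/(-29713819/132651) = 345 - 132651/29713819 = 10251134904/29713819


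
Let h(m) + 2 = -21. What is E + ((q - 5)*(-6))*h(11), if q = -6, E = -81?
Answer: -1599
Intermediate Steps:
h(m) = -23 (h(m) = -2 - 21 = -23)
E + ((q - 5)*(-6))*h(11) = -81 + ((-6 - 5)*(-6))*(-23) = -81 - 11*(-6)*(-23) = -81 + 66*(-23) = -81 - 1518 = -1599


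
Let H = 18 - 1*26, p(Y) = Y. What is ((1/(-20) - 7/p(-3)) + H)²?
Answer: 117649/3600 ≈ 32.680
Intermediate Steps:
H = -8 (H = 18 - 26 = -8)
((1/(-20) - 7/p(-3)) + H)² = ((1/(-20) - 7/(-3)) - 8)² = ((1*(-1/20) - 7*(-⅓)) - 8)² = ((-1/20 + 7/3) - 8)² = (137/60 - 8)² = (-343/60)² = 117649/3600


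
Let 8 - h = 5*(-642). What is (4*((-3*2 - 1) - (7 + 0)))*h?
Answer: -180208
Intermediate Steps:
h = 3218 (h = 8 - 5*(-642) = 8 - 1*(-3210) = 8 + 3210 = 3218)
(4*((-3*2 - 1) - (7 + 0)))*h = (4*((-3*2 - 1) - (7 + 0)))*3218 = (4*((-6 - 1) - 1*7))*3218 = (4*(-7 - 7))*3218 = (4*(-14))*3218 = -56*3218 = -180208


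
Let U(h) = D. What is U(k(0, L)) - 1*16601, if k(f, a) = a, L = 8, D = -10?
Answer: -16611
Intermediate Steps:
U(h) = -10
U(k(0, L)) - 1*16601 = -10 - 1*16601 = -10 - 16601 = -16611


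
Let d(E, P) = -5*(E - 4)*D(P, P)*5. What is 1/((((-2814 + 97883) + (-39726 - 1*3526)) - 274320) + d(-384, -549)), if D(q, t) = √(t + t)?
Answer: -222503/152818405009 - 29100*I*√122/152818405009 ≈ -1.456e-6 - 2.1033e-6*I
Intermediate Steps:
D(q, t) = √2*√t (D(q, t) = √(2*t) = √2*√t)
d(E, P) = -25*√2*√P*(-4 + E) (d(E, P) = -5*(E - 4)*√2*√P*5 = -5*(-4 + E)*√2*√P*5 = -5*√2*√P*(-4 + E)*5 = -25*√2*√P*(-4 + E))
1/((((-2814 + 97883) + (-39726 - 1*3526)) - 274320) + d(-384, -549)) = 1/((((-2814 + 97883) + (-39726 - 1*3526)) - 274320) + 25*√2*√(-549)*(4 - 1*(-384))) = 1/(((95069 + (-39726 - 3526)) - 274320) + 25*√2*(3*I*√61)*(4 + 384)) = 1/(((95069 - 43252) - 274320) + 25*√2*(3*I*√61)*388) = 1/((51817 - 274320) + 29100*I*√122) = 1/(-222503 + 29100*I*√122)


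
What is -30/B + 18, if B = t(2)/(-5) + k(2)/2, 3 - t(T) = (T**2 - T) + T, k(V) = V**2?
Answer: 48/11 ≈ 4.3636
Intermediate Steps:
t(T) = 3 - T**2 (t(T) = 3 - ((T**2 - T) + T) = 3 - T**2)
B = 11/5 (B = (3 - 1*2**2)/(-5) + 2**2/2 = (3 - 1*4)*(-1/5) + 4*(1/2) = (3 - 4)*(-1/5) + 2 = -1*(-1/5) + 2 = 1/5 + 2 = 11/5 ≈ 2.2000)
-30/B + 18 = -30/(11/5) + 18 = (5/11)*(-30) + 18 = -150/11 + 18 = 48/11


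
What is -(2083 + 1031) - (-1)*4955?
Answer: 1841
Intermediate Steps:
-(2083 + 1031) - (-1)*4955 = -1*3114 - 1*(-4955) = -3114 + 4955 = 1841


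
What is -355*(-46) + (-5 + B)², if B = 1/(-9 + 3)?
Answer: 588841/36 ≈ 16357.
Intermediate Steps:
B = -⅙ (B = 1/(-6) = -⅙ ≈ -0.16667)
-355*(-46) + (-5 + B)² = -355*(-46) + (-5 - ⅙)² = 16330 + (-31/6)² = 16330 + 961/36 = 588841/36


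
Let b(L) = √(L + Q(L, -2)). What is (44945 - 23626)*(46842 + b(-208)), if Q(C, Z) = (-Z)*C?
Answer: 998624598 + 85276*I*√39 ≈ 9.9862e+8 + 5.3255e+5*I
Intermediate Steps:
Q(C, Z) = -C*Z
b(L) = √3*√L (b(L) = √(L - 1*L*(-2)) = √(L + 2*L) = √(3*L) = √3*√L)
(44945 - 23626)*(46842 + b(-208)) = (44945 - 23626)*(46842 + √3*√(-208)) = 21319*(46842 + √3*(4*I*√13)) = 21319*(46842 + 4*I*√39) = 998624598 + 85276*I*√39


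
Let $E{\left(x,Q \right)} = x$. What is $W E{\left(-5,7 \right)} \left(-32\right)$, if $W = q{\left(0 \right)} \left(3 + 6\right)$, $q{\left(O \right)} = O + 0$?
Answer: $0$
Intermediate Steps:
$q{\left(O \right)} = O$
$W = 0$ ($W = 0 \left(3 + 6\right) = 0 \cdot 9 = 0$)
$W E{\left(-5,7 \right)} \left(-32\right) = 0 \left(-5\right) \left(-32\right) = 0 \left(-32\right) = 0$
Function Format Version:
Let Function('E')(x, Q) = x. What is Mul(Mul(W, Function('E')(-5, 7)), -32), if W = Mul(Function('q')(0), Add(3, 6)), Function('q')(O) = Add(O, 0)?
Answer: 0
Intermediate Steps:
Function('q')(O) = O
W = 0 (W = Mul(0, Add(3, 6)) = Mul(0, 9) = 0)
Mul(Mul(W, Function('E')(-5, 7)), -32) = Mul(Mul(0, -5), -32) = Mul(0, -32) = 0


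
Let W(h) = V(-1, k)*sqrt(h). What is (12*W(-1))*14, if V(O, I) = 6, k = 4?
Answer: 1008*I ≈ 1008.0*I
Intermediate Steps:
W(h) = 6*sqrt(h)
(12*W(-1))*14 = (12*(6*sqrt(-1)))*14 = (12*(6*I))*14 = (72*I)*14 = 1008*I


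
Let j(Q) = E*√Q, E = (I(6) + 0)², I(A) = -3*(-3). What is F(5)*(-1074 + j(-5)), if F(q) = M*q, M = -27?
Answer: 144990 - 10935*I*√5 ≈ 1.4499e+5 - 24451.0*I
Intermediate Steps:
I(A) = 9
F(q) = -27*q
E = 81 (E = (9 + 0)² = 9² = 81)
j(Q) = 81*√Q
F(5)*(-1074 + j(-5)) = (-27*5)*(-1074 + 81*√(-5)) = -135*(-1074 + 81*(I*√5)) = -135*(-1074 + 81*I*√5) = 144990 - 10935*I*√5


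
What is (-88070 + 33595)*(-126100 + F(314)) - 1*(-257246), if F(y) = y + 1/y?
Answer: 2151669118669/314 ≈ 6.8525e+9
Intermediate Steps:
(-88070 + 33595)*(-126100 + F(314)) - 1*(-257246) = (-88070 + 33595)*(-126100 + (314 + 1/314)) - 1*(-257246) = -54475*(-126100 + (314 + 1/314)) + 257246 = -54475*(-126100 + 98597/314) + 257246 = -54475*(-39496803/314) + 257246 = 2151588343425/314 + 257246 = 2151669118669/314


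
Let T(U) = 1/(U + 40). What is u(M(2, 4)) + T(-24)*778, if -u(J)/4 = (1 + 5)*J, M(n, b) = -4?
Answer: 1157/8 ≈ 144.63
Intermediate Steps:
u(J) = -24*J (u(J) = -4*(1 + 5)*J = -24*J)
T(U) = 1/(40 + U)
u(M(2, 4)) + T(-24)*778 = -24*(-4) + 778/(40 - 24) = 96 + 778/16 = 96 + (1/16)*778 = 96 + 389/8 = 1157/8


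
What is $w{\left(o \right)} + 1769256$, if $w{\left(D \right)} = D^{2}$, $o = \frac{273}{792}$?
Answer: $\frac{123310074457}{69696} \approx 1.7693 \cdot 10^{6}$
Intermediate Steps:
$o = \frac{91}{264}$ ($o = 273 \cdot \frac{1}{792} = \frac{91}{264} \approx 0.3447$)
$w{\left(o \right)} + 1769256 = \left(\frac{91}{264}\right)^{2} + 1769256 = \frac{8281}{69696} + 1769256 = \frac{123310074457}{69696}$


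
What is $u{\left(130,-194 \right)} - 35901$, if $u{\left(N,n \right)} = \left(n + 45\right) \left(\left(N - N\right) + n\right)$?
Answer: $-6995$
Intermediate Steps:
$u{\left(N,n \right)} = n \left(45 + n\right)$ ($u{\left(N,n \right)} = \left(45 + n\right) \left(0 + n\right) = \left(45 + n\right) n = n \left(45 + n\right)$)
$u{\left(130,-194 \right)} - 35901 = - 194 \left(45 - 194\right) - 35901 = \left(-194\right) \left(-149\right) - 35901 = 28906 - 35901 = -6995$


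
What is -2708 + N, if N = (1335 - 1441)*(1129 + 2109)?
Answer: -345936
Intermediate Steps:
N = -343228 (N = -106*3238 = -343228)
-2708 + N = -2708 - 343228 = -345936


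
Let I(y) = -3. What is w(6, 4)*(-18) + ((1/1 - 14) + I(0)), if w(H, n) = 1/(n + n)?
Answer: -73/4 ≈ -18.250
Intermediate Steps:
w(H, n) = 1/(2*n)
w(6, 4)*(-18) + ((1/1 - 14) + I(0)) = ((½)/4)*(-18) + ((1/1 - 14) - 3) = ((½)*(¼))*(-18) + ((1 - 14) - 3) = (⅛)*(-18) + (-13 - 3) = -9/4 - 16 = -73/4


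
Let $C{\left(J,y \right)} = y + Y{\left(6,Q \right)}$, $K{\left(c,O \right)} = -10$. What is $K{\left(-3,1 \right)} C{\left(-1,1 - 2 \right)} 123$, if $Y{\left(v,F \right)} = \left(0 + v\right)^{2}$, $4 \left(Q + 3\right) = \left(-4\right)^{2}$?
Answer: $-43050$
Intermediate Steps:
$Q = 1$ ($Q = -3 + \frac{\left(-4\right)^{2}}{4} = -3 + \frac{1}{4} \cdot 16 = -3 + 4 = 1$)
$Y{\left(v,F \right)} = v^{2}$
$C{\left(J,y \right)} = 36 + y$ ($C{\left(J,y \right)} = y + 6^{2} = y + 36 = 36 + y$)
$K{\left(-3,1 \right)} C{\left(-1,1 - 2 \right)} 123 = - 10 \left(36 + \left(1 - 2\right)\right) 123 = - 10 \left(36 - 1\right) 123 = \left(-10\right) 35 \cdot 123 = \left(-350\right) 123 = -43050$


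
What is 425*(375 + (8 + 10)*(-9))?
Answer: 90525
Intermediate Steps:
425*(375 + (8 + 10)*(-9)) = 425*(375 + 18*(-9)) = 425*(375 - 162) = 425*213 = 90525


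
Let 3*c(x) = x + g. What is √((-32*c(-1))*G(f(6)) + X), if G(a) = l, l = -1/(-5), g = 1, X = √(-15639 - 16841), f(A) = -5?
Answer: 2*2030^(¼)*√I ≈ 9.4927 + 9.4927*I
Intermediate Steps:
X = 4*I*√2030 (X = √(-32480) = 4*I*√2030 ≈ 180.22*I)
l = ⅕ (l = -1*(-⅕) = ⅕ ≈ 0.20000)
G(a) = ⅕
c(x) = ⅓ + x/3 (c(x) = (x + 1)/3 = (1 + x)/3 = ⅓ + x/3)
√((-32*c(-1))*G(f(6)) + X) = √(-32*(⅓ + (⅓)*(-1))*(⅕) + 4*I*√2030) = √(-32*(⅓ - ⅓)*(⅕) + 4*I*√2030) = √(-32*0*(⅕) + 4*I*√2030) = √(0*(⅕) + 4*I*√2030) = √(0 + 4*I*√2030) = √(4*I*√2030) = 2*2030^(¼)*√I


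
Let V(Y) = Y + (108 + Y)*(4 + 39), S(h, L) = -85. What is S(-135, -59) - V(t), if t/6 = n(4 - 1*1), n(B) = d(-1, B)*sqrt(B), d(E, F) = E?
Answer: -4729 + 264*sqrt(3) ≈ -4271.7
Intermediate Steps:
n(B) = -sqrt(B)
t = -6*sqrt(3) (t = 6*(-sqrt(4 - 1*1)) = 6*(-sqrt(4 - 1)) = 6*(-sqrt(3)) = -6*sqrt(3) ≈ -10.392)
V(Y) = 4644 + 44*Y (V(Y) = Y + (108 + Y)*43 = Y + (4644 + 43*Y) = 4644 + 44*Y)
S(-135, -59) - V(t) = -85 - (4644 + 44*(-6*sqrt(3))) = -85 - (4644 - 264*sqrt(3)) = -85 + (-4644 + 264*sqrt(3)) = -4729 + 264*sqrt(3)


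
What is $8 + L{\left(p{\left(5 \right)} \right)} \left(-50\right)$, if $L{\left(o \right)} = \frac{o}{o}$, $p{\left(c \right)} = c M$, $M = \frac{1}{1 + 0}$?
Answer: $-42$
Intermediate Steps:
$M = 1$ ($M = 1^{-1} = 1$)
$p{\left(c \right)} = c$ ($p{\left(c \right)} = c 1 = c$)
$L{\left(o \right)} = 1$
$8 + L{\left(p{\left(5 \right)} \right)} \left(-50\right) = 8 + 1 \left(-50\right) = 8 - 50 = -42$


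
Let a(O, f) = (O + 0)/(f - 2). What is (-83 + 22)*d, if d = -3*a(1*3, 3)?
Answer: 549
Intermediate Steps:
a(O, f) = O/(-2 + f)
d = -9 (d = -3*1*3/(-2 + 3) = -9/1 = -9 ≈ -9.0000)
(-83 + 22)*d = (-83 + 22)*(-9) = -61*(-9) = 549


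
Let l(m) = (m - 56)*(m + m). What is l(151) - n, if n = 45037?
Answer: -16347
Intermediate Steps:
l(m) = 2*m*(-56 + m) (l(m) = (-56 + m)*(2*m) = 2*m*(-56 + m))
l(151) - n = 2*151*(-56 + 151) - 1*45037 = 2*151*95 - 45037 = 28690 - 45037 = -16347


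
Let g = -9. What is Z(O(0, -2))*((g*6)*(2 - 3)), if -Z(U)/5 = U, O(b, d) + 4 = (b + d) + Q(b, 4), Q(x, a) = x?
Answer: 1620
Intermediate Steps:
O(b, d) = -4 + d + 2*b (O(b, d) = -4 + ((b + d) + b) = -4 + (d + 2*b) = -4 + d + 2*b)
Z(U) = -5*U
Z(O(0, -2))*((g*6)*(2 - 3)) = (-5*(-4 - 2 + 2*0))*((-9*6)*(2 - 3)) = (-5*(-4 - 2 + 0))*(-54*(-1)) = -5*(-6)*54 = 30*54 = 1620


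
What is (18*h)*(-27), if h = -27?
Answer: 13122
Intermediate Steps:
(18*h)*(-27) = (18*(-27))*(-27) = -486*(-27) = 13122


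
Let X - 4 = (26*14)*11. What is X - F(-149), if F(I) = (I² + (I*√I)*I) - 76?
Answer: -18117 - 22201*I*√149 ≈ -18117.0 - 2.71e+5*I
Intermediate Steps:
F(I) = -76 + I² + I^(5/2) (F(I) = (I² + I^(3/2)*I) - 76 = (I² + I^(5/2)) - 76 = -76 + I² + I^(5/2))
X = 4008 (X = 4 + (26*14)*11 = 4 + 364*11 = 4 + 4004 = 4008)
X - F(-149) = 4008 - (-76 + (-149)² + (-149)^(5/2)) = 4008 - (-76 + 22201 + 22201*I*√149) = 4008 - (22125 + 22201*I*√149) = 4008 + (-22125 - 22201*I*√149) = -18117 - 22201*I*√149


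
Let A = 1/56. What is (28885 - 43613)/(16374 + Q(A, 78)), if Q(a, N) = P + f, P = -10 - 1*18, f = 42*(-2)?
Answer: -7364/8131 ≈ -0.90567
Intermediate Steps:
f = -84
P = -28 (P = -10 - 18 = -28)
A = 1/56 ≈ 0.017857
Q(a, N) = -112 (Q(a, N) = -28 - 84 = -112)
(28885 - 43613)/(16374 + Q(A, 78)) = (28885 - 43613)/(16374 - 112) = -14728/16262 = -14728*1/16262 = -7364/8131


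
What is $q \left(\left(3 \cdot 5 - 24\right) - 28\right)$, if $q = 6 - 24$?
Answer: $666$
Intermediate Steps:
$q = -18$ ($q = 6 - 24 = -18$)
$q \left(\left(3 \cdot 5 - 24\right) - 28\right) = - 18 \left(\left(3 \cdot 5 - 24\right) - 28\right) = - 18 \left(\left(15 - 24\right) - 28\right) = - 18 \left(-9 - 28\right) = \left(-18\right) \left(-37\right) = 666$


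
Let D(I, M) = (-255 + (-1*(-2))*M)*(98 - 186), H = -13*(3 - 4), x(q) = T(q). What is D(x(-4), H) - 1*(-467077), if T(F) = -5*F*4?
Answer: 487229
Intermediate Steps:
T(F) = -20*F
x(q) = -20*q
H = 13 (H = -13*(-1) = 13)
D(I, M) = 22440 - 176*M (D(I, M) = (-255 + 2*M)*(-88) = 22440 - 176*M)
D(x(-4), H) - 1*(-467077) = (22440 - 176*13) - 1*(-467077) = (22440 - 2288) + 467077 = 20152 + 467077 = 487229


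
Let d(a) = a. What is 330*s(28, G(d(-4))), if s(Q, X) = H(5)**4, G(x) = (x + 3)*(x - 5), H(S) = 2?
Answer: 5280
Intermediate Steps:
G(x) = (-5 + x)*(3 + x) (G(x) = (3 + x)*(-5 + x) = (-5 + x)*(3 + x))
s(Q, X) = 16 (s(Q, X) = 2**4 = 16)
330*s(28, G(d(-4))) = 330*16 = 5280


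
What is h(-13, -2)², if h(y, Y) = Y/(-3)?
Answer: 4/9 ≈ 0.44444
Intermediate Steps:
h(y, Y) = -Y/3 (h(y, Y) = Y*(-⅓) = -Y/3)
h(-13, -2)² = (-⅓*(-2))² = (⅔)² = 4/9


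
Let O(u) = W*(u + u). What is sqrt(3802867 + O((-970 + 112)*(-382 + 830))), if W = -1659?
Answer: sqrt(1279188979) ≈ 35766.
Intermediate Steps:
O(u) = -3318*u (O(u) = -1659*(u + u) = -3318*u)
sqrt(3802867 + O((-970 + 112)*(-382 + 830))) = sqrt(3802867 - 3318*(-970 + 112)*(-382 + 830)) = sqrt(3802867 - (-2846844)*448) = sqrt(3802867 - 3318*(-384384)) = sqrt(3802867 + 1275386112) = sqrt(1279188979)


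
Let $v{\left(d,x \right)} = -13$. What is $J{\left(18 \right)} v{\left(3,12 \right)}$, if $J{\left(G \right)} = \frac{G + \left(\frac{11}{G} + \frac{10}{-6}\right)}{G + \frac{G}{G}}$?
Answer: $- \frac{3965}{342} \approx -11.594$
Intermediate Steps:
$J{\left(G \right)} = \frac{- \frac{5}{3} + G + \frac{11}{G}}{1 + G}$ ($J{\left(G \right)} = \frac{G + \left(\frac{11}{G} + 10 \left(- \frac{1}{6}\right)\right)}{G + 1} = \frac{G - \left(\frac{5}{3} - \frac{11}{G}\right)}{1 + G} = \frac{- \frac{5}{3} + G + \frac{11}{G}}{1 + G}$)
$J{\left(18 \right)} v{\left(3,12 \right)} = \frac{11 + 18^{2} - 30}{18 \left(1 + 18\right)} \left(-13\right) = \frac{11 + 324 - 30}{18 \cdot 19} \left(-13\right) = \frac{1}{18} \cdot \frac{1}{19} \cdot 305 \left(-13\right) = \frac{305}{342} \left(-13\right) = - \frac{3965}{342}$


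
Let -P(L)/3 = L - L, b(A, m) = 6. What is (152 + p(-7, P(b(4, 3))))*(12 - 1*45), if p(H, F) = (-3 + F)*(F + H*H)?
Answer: -165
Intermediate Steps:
P(L) = 0 (P(L) = -3*(L - L) = -3*0 = 0)
p(H, F) = (-3 + F)*(F + H**2)
(152 + p(-7, P(b(4, 3))))*(12 - 1*45) = (152 + (0**2 - 3*0 - 3*(-7)**2 + 0*(-7)**2))*(12 - 1*45) = (152 + (0 + 0 - 3*49 + 0*49))*(12 - 45) = (152 + (0 + 0 - 147 + 0))*(-33) = (152 - 147)*(-33) = 5*(-33) = -165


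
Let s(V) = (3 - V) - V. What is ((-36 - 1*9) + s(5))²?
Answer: 2704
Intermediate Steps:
s(V) = 3 - 2*V
((-36 - 1*9) + s(5))² = ((-36 - 1*9) + (3 - 2*5))² = ((-36 - 9) + (3 - 10))² = (-45 - 7)² = (-52)² = 2704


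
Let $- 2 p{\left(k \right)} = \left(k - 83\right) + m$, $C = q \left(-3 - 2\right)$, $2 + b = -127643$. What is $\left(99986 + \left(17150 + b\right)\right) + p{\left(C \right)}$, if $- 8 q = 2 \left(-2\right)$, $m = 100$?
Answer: $- \frac{42065}{4} \approx -10516.0$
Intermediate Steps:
$b = -127645$ ($b = -2 - 127643 = -127645$)
$q = \frac{1}{2}$ ($q = - \frac{2 \left(-2\right)}{8} = \left(- \frac{1}{8}\right) \left(-4\right) = \frac{1}{2} \approx 0.5$)
$C = - \frac{5}{2}$ ($C = \frac{-3 - 2}{2} = \frac{1}{2} \left(-5\right) = - \frac{5}{2} \approx -2.5$)
$p{\left(k \right)} = - \frac{17}{2} - \frac{k}{2}$ ($p{\left(k \right)} = - \frac{\left(k - 83\right) + 100}{2} = - \frac{\left(-83 + k\right) + 100}{2} = - \frac{17 + k}{2} = - \frac{17}{2} - \frac{k}{2}$)
$\left(99986 + \left(17150 + b\right)\right) + p{\left(C \right)} = \left(99986 + \left(17150 - 127645\right)\right) - \frac{29}{4} = \left(99986 - 110495\right) + \left(- \frac{17}{2} + \frac{5}{4}\right) = -10509 - \frac{29}{4} = - \frac{42065}{4}$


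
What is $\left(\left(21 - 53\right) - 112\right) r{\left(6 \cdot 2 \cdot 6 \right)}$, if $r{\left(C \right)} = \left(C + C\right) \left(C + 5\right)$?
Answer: $-1596672$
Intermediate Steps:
$r{\left(C \right)} = 2 C \left(5 + C\right)$
$\left(\left(21 - 53\right) - 112\right) r{\left(6 \cdot 2 \cdot 6 \right)} = \left(\left(21 - 53\right) - 112\right) 2 \cdot 6 \cdot 2 \cdot 6 \left(5 + 6 \cdot 2 \cdot 6\right) = \left(-32 - 112\right) 2 \cdot 12 \cdot 6 \left(5 + 12 \cdot 6\right) = - 144 \cdot 2 \cdot 72 \left(5 + 72\right) = - 144 \cdot 2 \cdot 72 \cdot 77 = \left(-144\right) 11088 = -1596672$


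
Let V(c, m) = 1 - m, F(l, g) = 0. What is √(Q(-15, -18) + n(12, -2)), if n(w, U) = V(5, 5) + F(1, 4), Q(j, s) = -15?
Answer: I*√19 ≈ 4.3589*I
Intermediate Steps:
n(w, U) = -4 (n(w, U) = (1 - 1*5) + 0 = (1 - 5) + 0 = -4 + 0 = -4)
√(Q(-15, -18) + n(12, -2)) = √(-15 - 4) = √(-19) = I*√19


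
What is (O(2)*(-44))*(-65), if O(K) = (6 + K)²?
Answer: 183040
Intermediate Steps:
(O(2)*(-44))*(-65) = ((6 + 2)²*(-44))*(-65) = (8²*(-44))*(-65) = (64*(-44))*(-65) = -2816*(-65) = 183040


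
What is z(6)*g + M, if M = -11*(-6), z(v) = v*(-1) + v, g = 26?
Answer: 66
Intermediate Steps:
z(v) = 0 (z(v) = -v + v = 0)
M = 66
z(6)*g + M = 0*26 + 66 = 0 + 66 = 66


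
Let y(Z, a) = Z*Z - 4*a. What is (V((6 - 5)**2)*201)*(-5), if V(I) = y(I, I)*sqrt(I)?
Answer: 3015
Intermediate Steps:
y(Z, a) = Z**2 - 4*a
V(I) = sqrt(I)*(I**2 - 4*I) (V(I) = (I**2 - 4*I)*sqrt(I) = sqrt(I)*(I**2 - 4*I))
(V((6 - 5)**2)*201)*(-5) = ((((6 - 5)**2)**(3/2)*(-4 + (6 - 5)**2))*201)*(-5) = (((1**2)**(3/2)*(-4 + 1**2))*201)*(-5) = ((1**(3/2)*(-4 + 1))*201)*(-5) = ((1*(-3))*201)*(-5) = -3*201*(-5) = -603*(-5) = 3015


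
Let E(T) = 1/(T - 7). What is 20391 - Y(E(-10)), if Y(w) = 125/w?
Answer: 22516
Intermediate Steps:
E(T) = 1/(-7 + T)
20391 - Y(E(-10)) = 20391 - 125/(1/(-7 - 10)) = 20391 - 125/(1/(-17)) = 20391 - 125/(-1/17) = 20391 - 125*(-17) = 20391 - 1*(-2125) = 20391 + 2125 = 22516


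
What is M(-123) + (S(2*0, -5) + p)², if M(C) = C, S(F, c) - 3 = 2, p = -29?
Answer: 453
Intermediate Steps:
S(F, c) = 5 (S(F, c) = 3 + 2 = 5)
M(-123) + (S(2*0, -5) + p)² = -123 + (5 - 29)² = -123 + (-24)² = -123 + 576 = 453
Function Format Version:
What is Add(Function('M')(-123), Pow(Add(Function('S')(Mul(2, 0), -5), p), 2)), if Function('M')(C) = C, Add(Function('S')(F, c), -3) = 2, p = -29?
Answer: 453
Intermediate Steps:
Function('S')(F, c) = 5 (Function('S')(F, c) = Add(3, 2) = 5)
Add(Function('M')(-123), Pow(Add(Function('S')(Mul(2, 0), -5), p), 2)) = Add(-123, Pow(Add(5, -29), 2)) = Add(-123, Pow(-24, 2)) = Add(-123, 576) = 453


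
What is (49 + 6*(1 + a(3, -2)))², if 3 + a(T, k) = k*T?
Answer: 1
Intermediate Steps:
a(T, k) = -3 + T*k (a(T, k) = -3 + k*T = -3 + T*k)
(49 + 6*(1 + a(3, -2)))² = (49 + 6*(1 + (-3 + 3*(-2))))² = (49 + 6*(1 + (-3 - 6)))² = (49 + 6*(1 - 9))² = (49 + 6*(-8))² = (49 - 48)² = 1² = 1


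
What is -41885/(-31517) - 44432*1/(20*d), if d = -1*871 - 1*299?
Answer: 297559043/92187225 ≈ 3.2278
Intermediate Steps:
d = -1170 (d = -871 - 299 = -1170)
-41885/(-31517) - 44432*1/(20*d) = -41885/(-31517) - 44432/((-1170*20)) = -41885*(-1/31517) - 44432/(-23400) = 41885/31517 - 44432*(-1/23400) = 41885/31517 + 5554/2925 = 297559043/92187225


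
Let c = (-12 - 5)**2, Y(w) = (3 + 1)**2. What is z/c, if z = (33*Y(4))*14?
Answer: 7392/289 ≈ 25.578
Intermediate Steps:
Y(w) = 16 (Y(w) = 4**2 = 16)
z = 7392 (z = (33*16)*14 = 528*14 = 7392)
c = 289 (c = (-17)**2 = 289)
z/c = 7392/289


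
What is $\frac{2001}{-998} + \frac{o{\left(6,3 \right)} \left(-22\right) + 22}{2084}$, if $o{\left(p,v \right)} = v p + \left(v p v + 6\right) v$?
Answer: $- \frac{1061927}{259979} \approx -4.0847$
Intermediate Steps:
$o{\left(p,v \right)} = p v + v \left(6 + p v^{2}\right)$ ($o{\left(p,v \right)} = p v + \left(p v v + 6\right) v = p v + \left(p v^{2} + 6\right) v = p v + \left(6 + p v^{2}\right) v = p v + v \left(6 + p v^{2}\right)$)
$\frac{2001}{-998} + \frac{o{\left(6,3 \right)} \left(-22\right) + 22}{2084} = \frac{2001}{-998} + \frac{3 \left(6 + 6 + 6 \cdot 3^{2}\right) \left(-22\right) + 22}{2084} = 2001 \left(- \frac{1}{998}\right) + \left(3 \left(6 + 6 + 6 \cdot 9\right) \left(-22\right) + 22\right) \frac{1}{2084} = - \frac{2001}{998} + \left(3 \left(6 + 6 + 54\right) \left(-22\right) + 22\right) \frac{1}{2084} = - \frac{2001}{998} + \left(3 \cdot 66 \left(-22\right) + 22\right) \frac{1}{2084} = - \frac{2001}{998} + \left(198 \left(-22\right) + 22\right) \frac{1}{2084} = - \frac{2001}{998} + \left(-4356 + 22\right) \frac{1}{2084} = - \frac{2001}{998} - \frac{2167}{1042} = - \frac{1061927}{259979}$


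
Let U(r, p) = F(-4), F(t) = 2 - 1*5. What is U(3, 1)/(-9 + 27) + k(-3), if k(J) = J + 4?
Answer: ⅚ ≈ 0.83333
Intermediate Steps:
F(t) = -3 (F(t) = 2 - 5 = -3)
k(J) = 4 + J
U(r, p) = -3
U(3, 1)/(-9 + 27) + k(-3) = -3/(-9 + 27) + (4 - 3) = -3/18 + 1 = -3*1/18 + 1 = -⅙ + 1 = ⅚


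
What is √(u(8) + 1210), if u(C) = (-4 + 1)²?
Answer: √1219 ≈ 34.914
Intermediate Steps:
u(C) = 9 (u(C) = (-3)² = 9)
√(u(8) + 1210) = √(9 + 1210) = √1219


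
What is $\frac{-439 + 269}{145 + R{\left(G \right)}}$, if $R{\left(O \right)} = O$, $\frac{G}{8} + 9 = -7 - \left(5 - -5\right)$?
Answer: $\frac{170}{63} \approx 2.6984$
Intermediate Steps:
$G = -208$ ($G = -72 + 8 \left(-7 - \left(5 - -5\right)\right) = -72 + 8 \left(-7 - \left(5 + 5\right)\right) = -72 + 8 \left(-7 - 10\right) = -72 + 8 \left(-17\right) = -72 - 136 = -208$)
$\frac{-439 + 269}{145 + R{\left(G \right)}} = \frac{-439 + 269}{145 - 208} = - \frac{170}{-63} = \left(-170\right) \left(- \frac{1}{63}\right) = \frac{170}{63}$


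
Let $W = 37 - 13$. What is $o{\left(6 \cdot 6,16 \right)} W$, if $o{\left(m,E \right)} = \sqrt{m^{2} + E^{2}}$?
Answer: $96 \sqrt{97} \approx 945.49$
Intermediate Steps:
$o{\left(m,E \right)} = \sqrt{E^{2} + m^{2}}$
$W = 24$
$o{\left(6 \cdot 6,16 \right)} W = \sqrt{16^{2} + \left(6 \cdot 6\right)^{2}} \cdot 24 = \sqrt{256 + 36^{2}} \cdot 24 = \sqrt{256 + 1296} \cdot 24 = \sqrt{1552} \cdot 24 = 4 \sqrt{97} \cdot 24 = 96 \sqrt{97}$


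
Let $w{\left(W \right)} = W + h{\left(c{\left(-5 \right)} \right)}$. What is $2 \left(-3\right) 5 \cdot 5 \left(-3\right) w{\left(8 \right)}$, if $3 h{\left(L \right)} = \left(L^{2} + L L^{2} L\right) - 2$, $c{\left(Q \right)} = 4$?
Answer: $44100$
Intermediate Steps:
$h{\left(L \right)} = - \frac{2}{3} + \frac{L^{2}}{3} + \frac{L^{4}}{3}$ ($h{\left(L \right)} = \frac{\left(L^{2} + L L^{2} L\right) - 2}{3} = \frac{\left(L^{2} + L^{3} L\right) - 2}{3} = \frac{\left(L^{2} + L^{4}\right) - 2}{3} = \frac{-2 + L^{2} + L^{4}}{3} = - \frac{2}{3} + \frac{L^{2}}{3} + \frac{L^{4}}{3}$)
$w{\left(W \right)} = 90 + W$ ($w{\left(W \right)} = W + \left(- \frac{2}{3} + \frac{4^{2}}{3} + \frac{4^{4}}{3}\right) = W + \left(- \frac{2}{3} + \frac{1}{3} \cdot 16 + \frac{1}{3} \cdot 256\right) = W + \left(- \frac{2}{3} + \frac{16}{3} + \frac{256}{3}\right) = W + 90 = 90 + W$)
$2 \left(-3\right) 5 \cdot 5 \left(-3\right) w{\left(8 \right)} = 2 \left(-3\right) 5 \cdot 5 \left(-3\right) \left(90 + 8\right) = \left(-6\right) 5 \cdot 5 \left(-3\right) 98 = \left(-30\right) 5 \left(-3\right) 98 = \left(-150\right) \left(-3\right) 98 = 450 \cdot 98 = 44100$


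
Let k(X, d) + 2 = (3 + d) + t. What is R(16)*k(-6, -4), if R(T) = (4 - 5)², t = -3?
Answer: -6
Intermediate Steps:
k(X, d) = -2 + d (k(X, d) = -2 + ((3 + d) - 3) = -2 + d)
R(T) = 1 (R(T) = (-1)² = 1)
R(16)*k(-6, -4) = 1*(-2 - 4) = 1*(-6) = -6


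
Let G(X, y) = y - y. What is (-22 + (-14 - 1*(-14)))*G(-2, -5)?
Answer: 0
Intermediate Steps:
G(X, y) = 0
(-22 + (-14 - 1*(-14)))*G(-2, -5) = (-22 + (-14 - 1*(-14)))*0 = (-22 + (-14 + 14))*0 = (-22 + 0)*0 = -22*0 = 0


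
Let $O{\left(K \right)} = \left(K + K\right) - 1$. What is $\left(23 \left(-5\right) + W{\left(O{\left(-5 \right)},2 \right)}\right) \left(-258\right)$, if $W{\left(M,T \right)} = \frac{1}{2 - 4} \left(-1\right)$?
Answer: $29541$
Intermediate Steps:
$O{\left(K \right)} = -1 + 2 K$ ($O{\left(K \right)} = 2 K - 1 = -1 + 2 K$)
$W{\left(M,T \right)} = \frac{1}{2}$ ($W{\left(M,T \right)} = \frac{1}{-2} \left(-1\right) = \left(- \frac{1}{2}\right) \left(-1\right) = \frac{1}{2}$)
$\left(23 \left(-5\right) + W{\left(O{\left(-5 \right)},2 \right)}\right) \left(-258\right) = \left(23 \left(-5\right) + \frac{1}{2}\right) \left(-258\right) = \left(-115 + \frac{1}{2}\right) \left(-258\right) = \left(- \frac{229}{2}\right) \left(-258\right) = 29541$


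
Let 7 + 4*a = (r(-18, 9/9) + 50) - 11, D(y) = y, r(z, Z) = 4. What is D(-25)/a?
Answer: -25/9 ≈ -2.7778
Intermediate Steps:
a = 9 (a = -7/4 + ((4 + 50) - 11)/4 = -7/4 + (54 - 11)/4 = -7/4 + (¼)*43 = -7/4 + 43/4 = 9)
D(-25)/a = -25/9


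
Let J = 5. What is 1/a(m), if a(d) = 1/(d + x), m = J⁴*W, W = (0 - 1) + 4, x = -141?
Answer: 1734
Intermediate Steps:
W = 3 (W = -1 + 4 = 3)
m = 1875 (m = 5⁴*3 = 625*3 = 1875)
a(d) = 1/(-141 + d) (a(d) = 1/(d - 141) = 1/(-141 + d))
1/a(m) = 1/(1/(-141 + 1875)) = 1/(1/1734) = 1734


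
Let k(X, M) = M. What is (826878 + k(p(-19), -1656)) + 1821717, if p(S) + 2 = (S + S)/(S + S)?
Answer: 2646939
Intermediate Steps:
p(S) = -1 (p(S) = -2 + (S + S)/(S + S) = -2 + (2*S)/((2*S)) = -2 + (2*S)*(1/(2*S)) = -2 + 1 = -1)
(826878 + k(p(-19), -1656)) + 1821717 = (826878 - 1656) + 1821717 = 825222 + 1821717 = 2646939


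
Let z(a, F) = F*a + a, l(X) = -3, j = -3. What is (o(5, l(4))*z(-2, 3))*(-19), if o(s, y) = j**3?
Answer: -4104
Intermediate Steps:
z(a, F) = a + F*a
o(s, y) = -27 (o(s, y) = (-3)**3 = -27)
(o(5, l(4))*z(-2, 3))*(-19) = -(-54)*(1 + 3)*(-19) = -(-54)*4*(-19) = -27*(-8)*(-19) = 216*(-19) = -4104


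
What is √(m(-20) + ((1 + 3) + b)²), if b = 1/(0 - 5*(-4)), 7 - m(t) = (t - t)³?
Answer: √9361/20 ≈ 4.8376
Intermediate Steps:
m(t) = 7 (m(t) = 7 - (t - t)³ = 7 - 1*0³ = 7 - 1*0 = 7 + 0 = 7)
b = 1/20 (b = 1/(0 + 20) = 1/20 ≈ 0.050000)
√(m(-20) + ((1 + 3) + b)²) = √(7 + ((1 + 3) + 1/20)²) = √(7 + (4 + 1/20)²) = √(7 + (81/20)²) = √(7 + 6561/400) = √(9361/400) = √9361/20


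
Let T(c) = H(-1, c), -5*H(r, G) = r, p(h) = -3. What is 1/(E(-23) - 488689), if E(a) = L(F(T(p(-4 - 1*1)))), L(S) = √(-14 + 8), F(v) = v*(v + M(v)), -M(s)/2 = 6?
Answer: -488689/238816938727 - I*√6/238816938727 ≈ -2.0463e-6 - 1.0257e-11*I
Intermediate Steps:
M(s) = -12 (M(s) = -2*6 = -12)
H(r, G) = -r/5
T(c) = ⅕ (T(c) = -⅕*(-1) = ⅕)
F(v) = v*(-12 + v) (F(v) = v*(v - 12) = v*(-12 + v))
L(S) = I*√6 (L(S) = √(-6) = I*√6)
E(a) = I*√6
1/(E(-23) - 488689) = 1/(I*√6 - 488689) = 1/(-488689 + I*√6)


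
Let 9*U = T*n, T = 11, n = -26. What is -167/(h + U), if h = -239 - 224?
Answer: 1503/4453 ≈ 0.33753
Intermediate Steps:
h = -463
U = -286/9 (U = (11*(-26))/9 = (⅑)*(-286) = -286/9 ≈ -31.778)
-167/(h + U) = -167/(-463 - 286/9) = -167/(-4453/9) = -9/4453*(-167) = 1503/4453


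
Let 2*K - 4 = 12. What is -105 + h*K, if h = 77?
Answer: 511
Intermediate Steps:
K = 8 (K = 2 + (½)*12 = 2 + 6 = 8)
-105 + h*K = -105 + 77*8 = -105 + 616 = 511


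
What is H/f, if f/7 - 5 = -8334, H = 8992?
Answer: -8992/58303 ≈ -0.15423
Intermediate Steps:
f = -58303 (f = 35 + 7*(-8334) = 35 - 58338 = -58303)
H/f = 8992/(-58303) = 8992*(-1/58303) = -8992/58303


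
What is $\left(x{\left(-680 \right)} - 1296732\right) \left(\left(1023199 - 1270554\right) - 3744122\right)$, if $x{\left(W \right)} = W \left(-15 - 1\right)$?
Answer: $5132448683404$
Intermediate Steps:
$x{\left(W \right)} = - 16 W$ ($x{\left(W \right)} = W \left(-16\right) = - 16 W$)
$\left(x{\left(-680 \right)} - 1296732\right) \left(\left(1023199 - 1270554\right) - 3744122\right) = \left(\left(-16\right) \left(-680\right) - 1296732\right) \left(\left(1023199 - 1270554\right) - 3744122\right) = \left(10880 - 1296732\right) \left(-247355 - 3744122\right) = \left(-1285852\right) \left(-3991477\right) = 5132448683404$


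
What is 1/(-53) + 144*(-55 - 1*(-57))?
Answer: 15263/53 ≈ 287.98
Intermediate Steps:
1/(-53) + 144*(-55 - 1*(-57)) = -1/53 + 144*(-55 + 57) = -1/53 + 144*2 = -1/53 + 288 = 15263/53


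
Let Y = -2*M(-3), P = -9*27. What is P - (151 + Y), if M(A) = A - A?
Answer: -394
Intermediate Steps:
P = -243
M(A) = 0
Y = 0 (Y = -2*0 = 0)
P - (151 + Y) = -243 - (151 + 0) = -243 - 1*151 = -243 - 151 = -394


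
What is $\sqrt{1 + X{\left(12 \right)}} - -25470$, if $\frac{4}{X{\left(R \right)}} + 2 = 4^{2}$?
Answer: $25470 + \frac{3 \sqrt{7}}{7} \approx 25471.0$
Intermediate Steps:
$X{\left(R \right)} = \frac{2}{7}$ ($X{\left(R \right)} = \frac{4}{-2 + 4^{2}} = \frac{4}{-2 + 16} = \frac{4}{14} = 4 \cdot \frac{1}{14} = \frac{2}{7}$)
$\sqrt{1 + X{\left(12 \right)}} - -25470 = \sqrt{1 + \frac{2}{7}} - -25470 = \sqrt{\frac{9}{7}} + 25470 = \frac{3 \sqrt{7}}{7} + 25470 = 25470 + \frac{3 \sqrt{7}}{7}$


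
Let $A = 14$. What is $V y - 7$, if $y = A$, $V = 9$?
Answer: $119$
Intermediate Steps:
$y = 14$
$V y - 7 = 9 \cdot 14 - 7 = 126 - 7 = 119$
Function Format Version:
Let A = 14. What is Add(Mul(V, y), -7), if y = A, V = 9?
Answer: 119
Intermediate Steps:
y = 14
Add(Mul(V, y), -7) = Add(Mul(9, 14), -7) = Add(126, -7) = 119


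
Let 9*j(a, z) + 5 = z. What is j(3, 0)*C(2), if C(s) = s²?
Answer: -20/9 ≈ -2.2222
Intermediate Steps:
j(a, z) = -5/9 + z/9
j(3, 0)*C(2) = (-5/9 + (⅑)*0)*2² = (-5/9 + 0)*4 = -5/9*4 = -20/9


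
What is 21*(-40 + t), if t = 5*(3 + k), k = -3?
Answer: -840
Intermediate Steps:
t = 0 (t = 5*(3 - 3) = 5*0 = 0)
21*(-40 + t) = 21*(-40 + 0) = 21*(-40) = -840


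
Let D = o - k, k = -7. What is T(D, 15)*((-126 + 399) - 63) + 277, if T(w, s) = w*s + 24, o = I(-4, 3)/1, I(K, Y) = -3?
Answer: 17917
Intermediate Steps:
o = -3 (o = -3/1 = -3*1 = -3)
D = 4 (D = -3 - 1*(-7) = -3 + 7 = 4)
T(w, s) = 24 + s*w (T(w, s) = s*w + 24 = 24 + s*w)
T(D, 15)*((-126 + 399) - 63) + 277 = (24 + 15*4)*((-126 + 399) - 63) + 277 = (24 + 60)*(273 - 63) + 277 = 84*210 + 277 = 17640 + 277 = 17917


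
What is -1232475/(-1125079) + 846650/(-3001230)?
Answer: 274639280890/337662084717 ≈ 0.81336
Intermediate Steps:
-1232475/(-1125079) + 846650/(-3001230) = -1232475*(-1/1125079) + 846650*(-1/3001230) = 1232475/1125079 - 84665/300123 = 274639280890/337662084717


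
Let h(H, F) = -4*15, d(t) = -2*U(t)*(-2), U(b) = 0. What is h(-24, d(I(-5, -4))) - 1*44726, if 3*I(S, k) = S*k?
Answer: -44786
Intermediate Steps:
I(S, k) = S*k/3 (I(S, k) = (S*k)/3 = S*k/3)
d(t) = 0 (d(t) = -2*0*(-2) = 0*(-2) = 0)
h(H, F) = -60
h(-24, d(I(-5, -4))) - 1*44726 = -60 - 1*44726 = -60 - 44726 = -44786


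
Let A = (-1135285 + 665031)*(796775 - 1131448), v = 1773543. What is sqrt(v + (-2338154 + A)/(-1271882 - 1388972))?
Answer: sqrt(3034544340372590409)/1330427 ≈ 1309.3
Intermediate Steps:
A = 157381316942 (A = -470254*(-334673) = 157381316942)
sqrt(v + (-2338154 + A)/(-1271882 - 1388972)) = sqrt(1773543 + (-2338154 + 157381316942)/(-1271882 - 1388972)) = sqrt(1773543 + 157378978788/(-2660854)) = sqrt(1773543 + 157378978788*(-1/2660854)) = sqrt(1773543 - 78689489394/1330427) = sqrt(2280880003467/1330427) = sqrt(3034544340372590409)/1330427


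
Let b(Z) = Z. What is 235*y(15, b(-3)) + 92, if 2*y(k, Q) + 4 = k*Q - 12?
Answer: -14151/2 ≈ -7075.5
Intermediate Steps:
y(k, Q) = -8 + Q*k/2 (y(k, Q) = -2 + (k*Q - 12)/2 = -2 + (Q*k - 12)/2 = -2 + (-12 + Q*k)/2 = -2 + (-6 + Q*k/2) = -8 + Q*k/2)
235*y(15, b(-3)) + 92 = 235*(-8 + (½)*(-3)*15) + 92 = 235*(-8 - 45/2) + 92 = 235*(-61/2) + 92 = -14335/2 + 92 = -14151/2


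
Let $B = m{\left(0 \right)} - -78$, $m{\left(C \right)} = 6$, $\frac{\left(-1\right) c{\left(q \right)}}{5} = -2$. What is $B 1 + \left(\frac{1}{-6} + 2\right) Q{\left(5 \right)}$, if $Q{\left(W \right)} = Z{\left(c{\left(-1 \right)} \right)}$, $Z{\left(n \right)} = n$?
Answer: $\frac{307}{3} \approx 102.33$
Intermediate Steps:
$c{\left(q \right)} = 10$ ($c{\left(q \right)} = \left(-5\right) \left(-2\right) = 10$)
$Q{\left(W \right)} = 10$
$B = 84$ ($B = 6 - -78 = 6 + 78 = 84$)
$B 1 + \left(\frac{1}{-6} + 2\right) Q{\left(5 \right)} = 84 \cdot 1 + \left(\frac{1}{-6} + 2\right) 10 = 84 + \left(- \frac{1}{6} + 2\right) 10 = 84 + \frac{11}{6} \cdot 10 = 84 + \frac{55}{3} = \frac{307}{3}$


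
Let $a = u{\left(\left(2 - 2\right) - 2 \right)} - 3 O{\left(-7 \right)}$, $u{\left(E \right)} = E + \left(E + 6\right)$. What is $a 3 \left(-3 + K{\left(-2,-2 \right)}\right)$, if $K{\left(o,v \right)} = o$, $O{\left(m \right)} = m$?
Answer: $-345$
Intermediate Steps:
$u{\left(E \right)} = 6 + 2 E$ ($u{\left(E \right)} = E + \left(6 + E\right) = 6 + 2 E$)
$a = 23$ ($a = \left(6 + 2 \left(\left(2 - 2\right) - 2\right)\right) - -21 = \left(6 + 2 \left(0 - 2\right)\right) + 21 = \left(6 + 2 \left(-2\right)\right) + 21 = \left(6 - 4\right) + 21 = 2 + 21 = 23$)
$a 3 \left(-3 + K{\left(-2,-2 \right)}\right) = 23 \cdot 3 \left(-3 - 2\right) = 23 \cdot 3 \left(-5\right) = 23 \left(-15\right) = -345$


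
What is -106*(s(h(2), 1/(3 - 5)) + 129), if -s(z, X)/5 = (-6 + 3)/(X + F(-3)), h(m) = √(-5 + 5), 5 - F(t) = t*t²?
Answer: -288214/21 ≈ -13724.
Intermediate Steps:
F(t) = 5 - t³ (F(t) = 5 - t*t² = 5 - t³)
h(m) = 0 (h(m) = √0 = 0)
s(z, X) = 15/(32 + X) (s(z, X) = -5*(-6 + 3)/(X + (5 - 1*(-3)³)) = -(-15)/(X + (5 - 1*(-27))) = -(-15)/(X + (5 + 27)) = -(-15)/(X + 32) = -(-15)/(32 + X) = 15/(32 + X))
-106*(s(h(2), 1/(3 - 5)) + 129) = -106*(15/(32 + 1/(3 - 5)) + 129) = -106*(15/(32 + 1/(-2)) + 129) = -106*(15/(32 - ½) + 129) = -106*(15/(63/2) + 129) = -106*(15*(2/63) + 129) = -106*(10/21 + 129) = -106*2719/21 = -288214/21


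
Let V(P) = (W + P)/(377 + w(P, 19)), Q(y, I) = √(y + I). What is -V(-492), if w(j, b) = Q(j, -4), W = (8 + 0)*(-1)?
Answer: 1508/1141 - 16*I*√31/1141 ≈ 1.3216 - 0.078076*I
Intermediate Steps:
Q(y, I) = √(I + y)
W = -8 (W = 8*(-1) = -8)
w(j, b) = √(-4 + j)
V(P) = (-8 + P)/(377 + √(-4 + P))
-V(-492) = -(-8 - 492)/(377 + √(-4 - 492)) = -(-500)/(377 + √(-496)) = -(-500)/(377 + 4*I*√31) = 500/(377 + 4*I*√31)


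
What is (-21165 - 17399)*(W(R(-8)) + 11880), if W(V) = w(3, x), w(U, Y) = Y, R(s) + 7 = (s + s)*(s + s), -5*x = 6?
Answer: -2290470216/5 ≈ -4.5809e+8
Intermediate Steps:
x = -6/5 (x = -⅕*6 = -6/5 ≈ -1.2000)
R(s) = -7 + 4*s² (R(s) = -7 + (s + s)*(s + s) = -7 + (2*s)*(2*s) = -7 + 4*s²)
W(V) = -6/5
(-21165 - 17399)*(W(R(-8)) + 11880) = (-21165 - 17399)*(-6/5 + 11880) = -38564*59394/5 = -2290470216/5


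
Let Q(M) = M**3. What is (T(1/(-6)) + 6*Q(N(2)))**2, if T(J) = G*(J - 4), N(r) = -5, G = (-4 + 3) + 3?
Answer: 5175625/9 ≈ 5.7507e+5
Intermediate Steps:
G = 2 (G = -1 + 3 = 2)
T(J) = -8 + 2*J (T(J) = 2*(J - 4) = 2*(-4 + J) = -8 + 2*J)
(T(1/(-6)) + 6*Q(N(2)))**2 = ((-8 + 2/(-6)) + 6*(-5)**3)**2 = ((-8 + 2*(-1/6)) + 6*(-125))**2 = ((-8 - 1/3) - 750)**2 = (-25/3 - 750)**2 = (-2275/3)**2 = 5175625/9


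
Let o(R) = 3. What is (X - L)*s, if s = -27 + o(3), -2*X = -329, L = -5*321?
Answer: -42468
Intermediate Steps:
L = -1605
X = 329/2 (X = -½*(-329) = 329/2 ≈ 164.50)
s = -24 (s = -27 + 3 = -24)
(X - L)*s = (329/2 - 1*(-1605))*(-24) = (329/2 + 1605)*(-24) = (3539/2)*(-24) = -42468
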